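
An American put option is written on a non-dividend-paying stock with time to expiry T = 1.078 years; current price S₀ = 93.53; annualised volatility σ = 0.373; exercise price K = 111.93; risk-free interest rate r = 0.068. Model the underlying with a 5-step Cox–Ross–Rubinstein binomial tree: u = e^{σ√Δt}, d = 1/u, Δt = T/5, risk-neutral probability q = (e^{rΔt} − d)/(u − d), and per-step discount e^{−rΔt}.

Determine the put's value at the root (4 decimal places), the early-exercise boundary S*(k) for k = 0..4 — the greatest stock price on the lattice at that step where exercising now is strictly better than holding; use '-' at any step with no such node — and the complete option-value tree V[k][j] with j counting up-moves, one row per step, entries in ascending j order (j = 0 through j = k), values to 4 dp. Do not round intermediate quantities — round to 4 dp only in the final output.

price = 22.6373
boundary = - 78.6563 66.1480 78.6563 93.5300
tree:
22.6373
33.2737 12.6378
45.7820 20.9722 4.6518
56.3013 33.2737 9.2533 0.1738
65.1477 45.7820 18.4000 0.3522 0.0000
72.5873 56.3013 33.2737 0.7138 0.0000 0.0000

params: Δt=0.21560 u=1.18910 d=0.84097 q=0.49923 e^(-rΔt)=0.98545
t_5 payoffs: 72.5873 56.3013 33.2737 0.7138 0.0000 0.0000
t_4: node(4,0) S=46.7823 payoff=65.1477 vs cont=63.5187 → 65.1477 [stop]  node(4,1) S=66.1480 payoff=45.7820 vs cont=44.1530 → 45.7820 [stop]  node(4,2) S=93.5300 payoff=18.4000 vs cont=16.7710 → 18.4000 [stop]  node(4,3) S=132.2469 payoff=0.0000 vs cont=0.3522 → 0.3522 [wait]  node(4,4) S=186.9907 payoff=0.0000 vs cont=0.0000 → 0.0000 [wait]  ⇒ S*(4)=93.5300
t_3: node(3,0) S=55.6287 payoff=56.3013 vs cont=54.6723 → 56.3013 [stop]  node(3,1) S=78.6563 payoff=33.2737 vs cont=31.6447 → 33.2737 [stop]  node(3,2) S=111.2162 payoff=0.7138 vs cont=9.2533 → 9.2533 [wait]  node(3,3) S=157.2544 payoff=0.0000 vs cont=0.1738 → 0.1738 [wait]  ⇒ S*(3)=78.6563
t_2: node(2,0) S=66.1480 payoff=45.7820 vs cont=44.1530 → 45.7820 [stop]  node(2,1) S=93.5300 payoff=18.4000 vs cont=20.9722 → 20.9722 [wait]  node(2,2) S=132.2469 payoff=0.0000 vs cont=4.6518 → 4.6518 [wait]  ⇒ S*(2)=66.1480
t_1: node(1,0) S=78.6563 payoff=33.2737 vs cont=32.9101 → 33.2737 [stop]  node(1,1) S=111.2162 payoff=0.7138 vs cont=12.6378 → 12.6378 [wait]  ⇒ S*(1)=78.6563
t_0: node(0,0) S=93.5300 payoff=18.4000 vs cont=22.6373 → 22.6373 [wait]  ⇒ S*(0)=-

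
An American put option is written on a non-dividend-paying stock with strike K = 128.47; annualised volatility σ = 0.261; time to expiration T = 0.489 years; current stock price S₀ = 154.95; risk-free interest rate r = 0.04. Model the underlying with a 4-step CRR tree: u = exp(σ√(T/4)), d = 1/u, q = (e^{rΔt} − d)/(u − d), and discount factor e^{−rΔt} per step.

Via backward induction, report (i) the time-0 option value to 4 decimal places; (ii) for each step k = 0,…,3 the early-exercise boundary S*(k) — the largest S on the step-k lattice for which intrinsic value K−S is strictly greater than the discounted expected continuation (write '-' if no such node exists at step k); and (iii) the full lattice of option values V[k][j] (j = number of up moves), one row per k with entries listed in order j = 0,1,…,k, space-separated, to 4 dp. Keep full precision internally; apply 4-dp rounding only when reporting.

price = 1.2780
boundary = - - - 117.8405
tree:
1.2780
2.5893 0.0000
5.2463 0.0000 0.0000
10.6295 0.0000 0.0000 0.0000
20.9071 0.0000 0.0000 0.0000 0.0000

params: Δt=0.12225 u=1.09555 d=0.91278 q=0.50402 e^(-rΔt)=0.99512
t_4 payoffs: 20.9071 0.0000 0.0000 0.0000 0.0000
t_3: node(3,0) S=117.8405 payoff=10.6295 vs cont=10.3189 → 10.6295 [stop]  node(3,1) S=141.4358 payoff=0.0000 vs cont=0.0000 → 0.0000 [wait]  node(3,2) S=169.7555 payoff=0.0000 vs cont=0.0000 → 0.0000 [wait]  node(3,3) S=203.7457 payoff=0.0000 vs cont=0.0000 → 0.0000 [wait]  ⇒ S*(3)=117.8405
t_2: node(2,0) S=129.1002 payoff=0.0000 vs cont=5.2463 → 5.2463 [wait]  node(2,1) S=154.9500 payoff=0.0000 vs cont=0.0000 → 0.0000 [wait]  node(2,2) S=185.9757 payoff=0.0000 vs cont=0.0000 → 0.0000 [wait]  ⇒ S*(2)=-
t_1: node(1,0) S=141.4358 payoff=0.0000 vs cont=2.5893 → 2.5893 [wait]  node(1,1) S=169.7555 payoff=0.0000 vs cont=0.0000 → 0.0000 [wait]  ⇒ S*(1)=-
t_0: node(0,0) S=154.9500 payoff=0.0000 vs cont=1.2780 → 1.2780 [wait]  ⇒ S*(0)=-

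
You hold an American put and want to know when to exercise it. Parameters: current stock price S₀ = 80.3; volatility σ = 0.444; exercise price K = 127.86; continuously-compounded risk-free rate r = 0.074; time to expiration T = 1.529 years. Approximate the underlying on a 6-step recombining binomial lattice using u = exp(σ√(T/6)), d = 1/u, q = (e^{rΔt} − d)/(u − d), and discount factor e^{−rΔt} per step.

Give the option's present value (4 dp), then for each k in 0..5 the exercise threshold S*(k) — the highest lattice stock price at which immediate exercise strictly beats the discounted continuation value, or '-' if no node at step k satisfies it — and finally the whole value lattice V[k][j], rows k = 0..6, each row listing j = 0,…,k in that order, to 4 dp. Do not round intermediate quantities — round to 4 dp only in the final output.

price = 47.8935
boundary = - 64.1763 80.3000 64.1763 80.3000 100.4746
tree:
47.8935
63.6837 33.0892
76.5699 47.5600 19.0992
86.8686 63.6837 30.8085 7.4784
95.0994 76.5699 47.5600 14.3200 0.5443
101.6775 86.8686 63.6837 27.3854 1.0798 0.0000
106.9348 95.0994 76.5699 47.5600 2.1420 0.0000 0.0000

Δt=0.25483  u=1.25124  d=0.79921  q=0.48631  discount=0.98132
step 6 (expiry): payoffs max(K−S,0) = 106.9348 95.0994 76.5699 47.5600 2.1420 0.0000 0.0000
step 5: (k=5,j=0): S=26.1825, (K−S)⁺=101.6775, hold=99.2890 ⇒ V=101.6775 exercise | (k=5,j=1): S=40.9914, (K−S)⁺=86.8686, hold=84.4800 ⇒ V=86.8686 exercise | (k=5,j=2): S=64.1763, (K−S)⁺=63.6837, hold=61.2952 ⇒ V=63.6837 exercise | (k=5,j=3): S=100.4746, (K−S)⁺=27.3854, hold=24.9968 ⇒ V=27.3854 exercise | (k=5,j=4): S=157.3035, (K−S)⁺=0.0000, hold=1.0798 ⇒ V=1.0798 continue | (k=5,j=5): S=246.2749, (K−S)⁺=0.0000, hold=0.0000 ⇒ V=0.0000 continue  boundary S*=100.4746
step 4: (k=4,j=0): S=32.7606, (K−S)⁺=95.0994, hold=92.7108 ⇒ V=95.0994 exercise | (k=4,j=1): S=51.2901, (K−S)⁺=76.5699, hold=74.1813 ⇒ V=76.5699 exercise | (k=4,j=2): S=80.3000, (K−S)⁺=47.5600, hold=45.1715 ⇒ V=47.5600 exercise | (k=4,j=3): S=125.7180, (K−S)⁺=2.1420, hold=14.3200 ⇒ V=14.3200 continue | (k=4,j=4): S=196.8245, (K−S)⁺=0.0000, hold=0.5443 ⇒ V=0.5443 continue  boundary S*=80.3000
step 3: (k=3,j=0): S=40.9914, (K−S)⁺=86.8686, hold=84.4800 ⇒ V=86.8686 exercise | (k=3,j=1): S=64.1763, (K−S)⁺=63.6837, hold=61.2952 ⇒ V=63.6837 exercise | (k=3,j=2): S=100.4746, (K−S)⁺=27.3854, hold=30.8085 ⇒ V=30.8085 continue | (k=3,j=3): S=157.3035, (K−S)⁺=0.0000, hold=7.4784 ⇒ V=7.4784 continue  boundary S*=64.1763
step 2: (k=2,j=0): S=51.2901, (K−S)⁺=76.5699, hold=74.1813 ⇒ V=76.5699 exercise | (k=2,j=1): S=80.3000, (K−S)⁺=47.5600, hold=46.8051 ⇒ V=47.5600 exercise | (k=2,j=2): S=125.7180, (K−S)⁺=2.1420, hold=19.0992 ⇒ V=19.0992 continue  boundary S*=80.3000
step 1: (k=1,j=0): S=64.1763, (K−S)⁺=63.6837, hold=61.2952 ⇒ V=63.6837 exercise | (k=1,j=1): S=100.4746, (K−S)⁺=27.3854, hold=33.0892 ⇒ V=33.0892 continue  boundary S*=64.1763
step 0: (k=0,j=0): S=80.3000, (K−S)⁺=47.5600, hold=47.8935 ⇒ V=47.8935 continue  boundary S*=-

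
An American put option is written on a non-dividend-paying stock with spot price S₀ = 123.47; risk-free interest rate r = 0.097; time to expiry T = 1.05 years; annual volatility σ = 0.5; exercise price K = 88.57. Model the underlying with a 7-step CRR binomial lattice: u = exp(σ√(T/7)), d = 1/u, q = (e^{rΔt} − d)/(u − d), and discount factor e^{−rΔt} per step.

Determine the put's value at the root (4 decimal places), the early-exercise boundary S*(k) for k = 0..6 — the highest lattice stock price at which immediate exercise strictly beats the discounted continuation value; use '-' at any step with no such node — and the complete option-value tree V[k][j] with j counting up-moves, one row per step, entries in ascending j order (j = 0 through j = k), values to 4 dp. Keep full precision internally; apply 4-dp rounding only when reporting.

Δt=0.15000, u=1.21367, d=0.82395, q=0.48935, disc=e^(-rΔt)=0.98556
k=7 terminal: V=max(K-S,0) → 56.7386 41.6824 19.5048 0.0000 0.0000 0.0000 0.0000 0.0000
k=6: j=0 S=38.6329 intr=49.9371 cont=48.6578 V=49.9371[EX]; j=1 S=56.9060 intr=31.6640 cont=30.3846 V=31.6640[EX]; j=2 S=83.8224 intr=4.7476 cont=9.8164 V=9.8164[hold]; j=3 S=123.4700 intr=0.0000 cont=0.0000 V=0.0000[hold]; j=4 S=181.8708 intr=0.0000 cont=0.0000 V=0.0000[hold]; j=5 S=267.8949 intr=0.0000 cont=0.0000 V=0.0000[hold]; j=6 S=394.6081 intr=0.0000 cont=0.0000 V=0.0000[hold]  S*(6)=56.9060
k=5: j=0 S=46.8876 intr=41.6824 cont=40.4031 V=41.6824[EX]; j=1 S=69.0652 intr=19.5048 cont=20.6700 V=20.6700[hold]; j=2 S=101.7327 intr=0.0000 cont=4.9404 V=4.9404[hold]; j=3 S=149.8519 intr=0.0000 cont=0.0000 V=0.0000[hold]; j=4 S=220.7312 intr=0.0000 cont=0.0000 V=0.0000[hold]; j=5 S=325.1362 intr=0.0000 cont=0.0000 V=0.0000[hold]  S*(5)=46.8876
k=4: j=0 S=56.9060 intr=31.6640 cont=30.9465 V=31.6640[EX]; j=1 S=83.8224 intr=4.7476 cont=12.7854 V=12.7854[hold]; j=2 S=123.4700 intr=0.0000 cont=2.4864 V=2.4864[hold]; j=3 S=181.8708 intr=0.0000 cont=0.0000 V=0.0000[hold]; j=4 S=267.8949 intr=0.0000 cont=0.0000 V=0.0000[hold]  S*(4)=56.9060
k=3: j=0 S=69.0652 intr=19.5048 cont=22.1019 V=22.1019[hold]; j=1 S=101.7327 intr=0.0000 cont=7.6337 V=7.6337[hold]; j=2 S=149.8519 intr=0.0000 cont=1.2513 V=1.2513[hold]; j=3 S=220.7312 intr=0.0000 cont=0.0000 V=0.0000[hold]  S*(3)=-
k=2: j=0 S=83.8224 intr=4.7476 cont=14.8050 V=14.8050[hold]; j=1 S=123.4700 intr=0.0000 cont=4.4454 V=4.4454[hold]; j=2 S=181.8708 intr=0.0000 cont=0.6298 V=0.6298[hold]  S*(2)=-
k=1: j=0 S=101.7327 intr=0.0000 cont=9.5949 V=9.5949[hold]; j=1 S=149.8519 intr=0.0000 cont=2.5410 V=2.5410[hold]  S*(1)=-
k=0: j=0 S=123.4700 intr=0.0000 cont=6.0544 V=6.0544[hold]  S*(0)=-

price = 6.0544
boundary = - - - - 56.9060 46.8876 56.9060
tree:
6.0544
9.5949 2.5410
14.8050 4.4454 0.6298
22.1019 7.6337 1.2513 0.0000
31.6640 12.7854 2.4864 0.0000 0.0000
41.6824 20.6700 4.9404 0.0000 0.0000 0.0000
49.9371 31.6640 9.8164 0.0000 0.0000 0.0000 0.0000
56.7386 41.6824 19.5048 0.0000 0.0000 0.0000 0.0000 0.0000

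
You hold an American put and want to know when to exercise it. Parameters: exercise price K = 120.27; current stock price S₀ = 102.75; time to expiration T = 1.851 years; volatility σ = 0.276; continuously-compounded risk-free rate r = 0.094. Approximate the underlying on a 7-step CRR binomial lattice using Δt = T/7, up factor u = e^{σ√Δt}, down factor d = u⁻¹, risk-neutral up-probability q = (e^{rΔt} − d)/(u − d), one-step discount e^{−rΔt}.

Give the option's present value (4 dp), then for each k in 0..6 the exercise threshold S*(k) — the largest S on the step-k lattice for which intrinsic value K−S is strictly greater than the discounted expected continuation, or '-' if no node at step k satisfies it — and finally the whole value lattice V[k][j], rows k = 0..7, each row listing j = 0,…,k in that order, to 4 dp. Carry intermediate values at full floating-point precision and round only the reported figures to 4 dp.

price = 19.5184
boundary = - 89.1546 77.3582 89.1546 77.3582 89.1546 102.7500
tree:
19.5184
31.1154 11.0307
42.9118 18.8645 5.1992
53.1475 31.1154 9.8184 1.7013
62.0288 42.9118 17.9245 3.7115 0.1535
69.7350 53.1475 31.1154 8.0756 0.3521 0.0000
76.4215 62.0288 42.9118 17.5200 0.8074 0.0000 0.0000
82.2233 69.7350 53.1475 31.1154 1.8515 0.0000 0.0000 0.0000

Δt=0.26443, u=1.15249, d=0.86769, q=0.55295, disc=e^(-rΔt)=0.97545
k=7 terminal: V=max(K-S,0) → 82.2233 69.7350 53.1475 31.1154 1.8515 0.0000 0.0000 0.0000
k=6: j=0 S=43.8485 intr=76.4215 cont=73.4689 V=76.4215[EX]; j=1 S=58.2412 intr=62.0288 cont=59.0762 V=62.0288[EX]; j=2 S=77.3582 intr=42.9118 cont=39.9592 V=42.9118[EX]; j=3 S=102.7500 intr=17.5200 cont=14.5674 V=17.5200[EX]; j=4 S=136.4764 intr=0.0000 cont=0.8074 V=0.8074[hold]; j=5 S=181.2731 intr=0.0000 cont=0.0000 V=0.0000[hold]; j=6 S=240.7737 intr=0.0000 cont=0.0000 V=0.0000[hold]  S*(6)=102.7500
k=5: j=0 S=50.5350 intr=69.7350 cont=66.7824 V=69.7350[EX]; j=1 S=67.1225 intr=53.1475 cont=50.1949 V=53.1475[EX]; j=2 S=89.1546 intr=31.1154 cont=28.1627 V=31.1154[EX]; j=3 S=118.4185 intr=1.8515 cont=8.0756 V=8.0756[hold]; j=4 S=157.2879 intr=0.0000 cont=0.3521 V=0.3521[hold]; j=5 S=208.9157 intr=0.0000 cont=0.0000 V=0.0000[hold]  S*(5)=89.1546
k=4: j=0 S=58.2412 intr=62.0288 cont=59.0762 V=62.0288[EX]; j=1 S=77.3582 intr=42.9118 cont=39.9592 V=42.9118[EX]; j=2 S=102.7500 intr=17.5200 cont=17.9245 V=17.9245[hold]; j=3 S=136.4764 intr=0.0000 cont=3.7115 V=3.7115[hold]; j=4 S=181.2731 intr=0.0000 cont=0.1535 V=0.1535[hold]  S*(4)=77.3582
k=3: j=0 S=67.1225 intr=53.1475 cont=50.1949 V=53.1475[EX]; j=1 S=89.1546 intr=31.1154 cont=28.3809 V=31.1154[EX]; j=2 S=118.4185 intr=1.8515 cont=9.8184 V=9.8184[hold]; j=3 S=157.2879 intr=0.0000 cont=1.7013 V=1.7013[hold]  S*(3)=89.1546
k=2: j=0 S=77.3582 intr=42.9118 cont=39.9592 V=42.9118[EX]; j=1 S=102.7500 intr=17.5200 cont=18.8645 V=18.8645[hold]; j=2 S=136.4764 intr=0.0000 cont=5.1992 V=5.1992[hold]  S*(2)=77.3582
k=1: j=0 S=89.1546 intr=31.1154 cont=28.8879 V=31.1154[EX]; j=1 S=118.4185 intr=1.8515 cont=11.0307 V=11.0307[hold]  S*(1)=89.1546
k=0: j=0 S=102.7500 intr=17.5200 cont=19.5184 V=19.5184[hold]  S*(0)=-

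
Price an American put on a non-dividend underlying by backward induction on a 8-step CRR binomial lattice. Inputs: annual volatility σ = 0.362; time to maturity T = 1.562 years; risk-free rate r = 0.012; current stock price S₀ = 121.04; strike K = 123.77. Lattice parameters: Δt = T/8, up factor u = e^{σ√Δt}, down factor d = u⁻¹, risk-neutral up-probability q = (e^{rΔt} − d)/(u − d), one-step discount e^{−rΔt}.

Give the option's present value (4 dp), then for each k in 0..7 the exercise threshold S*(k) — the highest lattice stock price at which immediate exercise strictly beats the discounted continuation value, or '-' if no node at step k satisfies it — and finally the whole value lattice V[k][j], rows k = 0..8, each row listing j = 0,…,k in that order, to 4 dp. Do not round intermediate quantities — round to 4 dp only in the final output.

price = 21.9541
boundary = - - - - 63.8344 74.9071 87.9006 103.1479
tree:
21.9541
29.6944 13.2443
38.9382 19.3100 6.3988
49.2780 27.3515 10.2435 2.0498
59.9356 37.3808 16.0602 3.6667 0.2176
69.3716 48.8629 24.4845 6.5413 0.4096 0.0000
77.4128 59.9356 35.8694 11.6341 0.7708 0.0000 0.0000
84.2653 69.3716 48.8629 20.6221 1.4506 0.0000 0.0000 0.0000
90.1049 77.4128 59.9356 35.8694 2.7300 0.0000 0.0000 0.0000 0.0000

Δt=0.19525  u=1.17346  d=0.85218  q=0.46740  discount=0.99766
step 8 (expiry): payoffs max(K−S,0) = 90.1049 77.4128 59.9356 35.8694 2.7300 0.0000 0.0000 0.0000 0.0000
step 7: (k=7,j=0): S=39.5047, (K−S)⁺=84.2653, hold=83.9756 ⇒ V=84.2653 exercise | (k=7,j=1): S=54.3984, (K−S)⁺=69.3716, hold=69.0820 ⇒ V=69.3716 exercise | (k=7,j=2): S=74.9071, (K−S)⁺=48.8629, hold=48.5732 ⇒ V=48.8629 exercise | (k=7,j=3): S=103.1479, (K−S)⁺=20.6221, hold=20.3325 ⇒ V=20.6221 exercise | (k=7,j=4): S=142.0357, (K−S)⁺=0.0000, hold=1.4506 ⇒ V=1.4506 continue | (k=7,j=5): S=195.5846, (K−S)⁺=0.0000, hold=0.0000 ⇒ V=0.0000 continue | (k=7,j=6): S=269.3220, (K−S)⁺=0.0000, hold=0.0000 ⇒ V=0.0000 continue | (k=7,j=7): S=370.8591, (K−S)⁺=0.0000, hold=0.0000 ⇒ V=0.0000 continue  boundary S*=103.1479
step 6: (k=6,j=0): S=46.3572, (K−S)⁺=77.4128, hold=77.1231 ⇒ V=77.4128 exercise | (k=6,j=1): S=63.8344, (K−S)⁺=59.9356, hold=59.6460 ⇒ V=59.9356 exercise | (k=6,j=2): S=87.9006, (K−S)⁺=35.8694, hold=35.5798 ⇒ V=35.8694 exercise | (k=6,j=3): S=121.0400, (K−S)⁺=2.7300, hold=11.6341 ⇒ V=11.6341 continue | (k=6,j=4): S=166.6733, (K−S)⁺=0.0000, hold=0.7708 ⇒ V=0.7708 continue | (k=6,j=5): S=229.5109, (K−S)⁺=0.0000, hold=0.0000 ⇒ V=0.0000 continue | (k=6,j=6): S=316.0388, (K−S)⁺=0.0000, hold=0.0000 ⇒ V=0.0000 continue  boundary S*=87.9006
step 5: (k=5,j=0): S=54.3984, (K−S)⁺=69.3716, hold=69.0820 ⇒ V=69.3716 exercise | (k=5,j=1): S=74.9071, (K−S)⁺=48.8629, hold=48.5732 ⇒ V=48.8629 exercise | (k=5,j=2): S=103.1479, (K−S)⁺=20.6221, hold=24.4845 ⇒ V=24.4845 continue | (k=5,j=3): S=142.0357, (K−S)⁺=0.0000, hold=6.5413 ⇒ V=6.5413 continue | (k=5,j=4): S=195.5846, (K−S)⁺=0.0000, hold=0.4096 ⇒ V=0.4096 continue | (k=5,j=5): S=269.3220, (K−S)⁺=0.0000, hold=0.0000 ⇒ V=0.0000 continue  boundary S*=74.9071
step 4: (k=4,j=0): S=63.8344, (K−S)⁺=59.9356, hold=59.6460 ⇒ V=59.9356 exercise | (k=4,j=1): S=87.9006, (K−S)⁺=35.8694, hold=37.3808 ⇒ V=37.3808 continue | (k=4,j=2): S=121.0400, (K−S)⁺=2.7300, hold=16.0602 ⇒ V=16.0602 continue | (k=4,j=3): S=166.6733, (K−S)⁺=0.0000, hold=3.6667 ⇒ V=3.6667 continue | (k=4,j=4): S=229.5109, (K−S)⁺=0.0000, hold=0.2176 ⇒ V=0.2176 continue  boundary S*=63.8344
step 3: (k=3,j=0): S=74.9071, (K−S)⁺=48.8629, hold=49.2780 ⇒ V=49.2780 continue | (k=3,j=1): S=103.1479, (K−S)⁺=20.6221, hold=27.3515 ⇒ V=27.3515 continue | (k=3,j=2): S=142.0357, (K−S)⁺=0.0000, hold=10.2435 ⇒ V=10.2435 continue | (k=3,j=3): S=195.5846, (K−S)⁺=0.0000, hold=2.0498 ⇒ V=2.0498 continue  boundary S*=-
step 2: (k=2,j=0): S=87.9006, (K−S)⁺=35.8694, hold=38.9382 ⇒ V=38.9382 continue | (k=2,j=1): S=121.0400, (K−S)⁺=2.7300, hold=19.3100 ⇒ V=19.3100 continue | (k=2,j=2): S=166.6733, (K−S)⁺=0.0000, hold=6.3988 ⇒ V=6.3988 continue  boundary S*=-
step 1: (k=1,j=0): S=103.1479, (K−S)⁺=20.6221, hold=29.6944 ⇒ V=29.6944 continue | (k=1,j=1): S=142.0357, (K−S)⁺=0.0000, hold=13.2443 ⇒ V=13.2443 continue  boundary S*=-
step 0: (k=0,j=0): S=121.0400, (K−S)⁺=2.7300, hold=21.9541 ⇒ V=21.9541 continue  boundary S*=-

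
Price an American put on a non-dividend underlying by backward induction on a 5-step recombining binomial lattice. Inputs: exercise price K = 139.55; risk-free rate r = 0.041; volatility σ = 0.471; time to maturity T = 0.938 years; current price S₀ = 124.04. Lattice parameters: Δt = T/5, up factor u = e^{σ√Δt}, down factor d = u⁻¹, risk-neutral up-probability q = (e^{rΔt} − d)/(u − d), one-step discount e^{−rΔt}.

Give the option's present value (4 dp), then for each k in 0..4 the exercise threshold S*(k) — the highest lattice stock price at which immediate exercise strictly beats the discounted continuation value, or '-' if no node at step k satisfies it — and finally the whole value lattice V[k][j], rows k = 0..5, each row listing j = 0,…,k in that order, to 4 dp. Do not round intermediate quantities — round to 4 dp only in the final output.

price = 29.7995
boundary = - - 82.4834 67.2619 82.4834
tree:
29.7995
42.1318 16.2706
57.0666 25.8476 5.6510
72.2881 39.5433 10.7036 0.0000
84.7006 57.0666 20.2737 0.0000 0.0000
94.8226 72.2881 38.4004 0.0000 0.0000 0.0000

Δt=0.18760  u=1.22630  d=0.81546  q=0.46797  discount=0.99234
step 5 (expiry): payoffs max(K−S,0) = 94.8226 72.2881 38.4004 0.0000 0.0000 0.0000
step 4: (k=4,j=0): S=54.8494, (K−S)⁺=84.7006, hold=83.6314 ⇒ V=84.7006 exercise | (k=4,j=1): S=82.4834, (K−S)⁺=57.0666, hold=55.9973 ⇒ V=57.0666 exercise | (k=4,j=2): S=124.0400, (K−S)⁺=15.5100, hold=20.2737 ⇒ V=20.2737 continue | (k=4,j=3): S=186.5335, (K−S)⁺=0.0000, hold=0.0000 ⇒ V=0.0000 continue | (k=4,j=4): S=280.5123, (K−S)⁺=0.0000, hold=0.0000 ⇒ V=0.0000 continue  boundary S*=82.4834
step 3: (k=3,j=0): S=67.2619, (K−S)⁺=72.2881, hold=71.2189 ⇒ V=72.2881 exercise | (k=3,j=1): S=101.1496, (K−S)⁺=38.4004, hold=39.5433 ⇒ V=39.5433 continue | (k=3,j=2): S=152.1105, (K−S)⁺=0.0000, hold=10.7036 ⇒ V=10.7036 continue | (k=3,j=3): S=228.7464, (K−S)⁺=0.0000, hold=0.0000 ⇒ V=0.0000 continue  boundary S*=67.2619
step 2: (k=2,j=0): S=82.4834, (K−S)⁺=57.0666, hold=56.5281 ⇒ V=57.0666 exercise | (k=2,j=1): S=124.0400, (K−S)⁺=15.5100, hold=25.8476 ⇒ V=25.8476 continue | (k=2,j=2): S=186.5335, (K−S)⁺=0.0000, hold=5.6510 ⇒ V=5.6510 continue  boundary S*=82.4834
step 1: (k=1,j=0): S=101.1496, (K−S)⁺=38.4004, hold=42.1318 ⇒ V=42.1318 continue | (k=1,j=1): S=152.1105, (K−S)⁺=0.0000, hold=16.2706 ⇒ V=16.2706 continue  boundary S*=-
step 0: (k=0,j=0): S=124.0400, (K−S)⁺=15.5100, hold=29.7995 ⇒ V=29.7995 continue  boundary S*=-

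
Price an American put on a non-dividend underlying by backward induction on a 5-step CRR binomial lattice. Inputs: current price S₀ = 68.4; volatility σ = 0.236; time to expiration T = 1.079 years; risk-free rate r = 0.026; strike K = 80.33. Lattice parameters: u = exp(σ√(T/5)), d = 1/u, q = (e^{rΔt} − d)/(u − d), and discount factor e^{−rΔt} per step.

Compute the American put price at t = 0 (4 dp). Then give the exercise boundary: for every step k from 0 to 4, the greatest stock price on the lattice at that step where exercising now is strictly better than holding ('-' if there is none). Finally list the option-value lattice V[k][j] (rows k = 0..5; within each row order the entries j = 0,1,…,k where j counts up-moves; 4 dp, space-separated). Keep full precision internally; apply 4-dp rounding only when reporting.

Δt=0.21580  u=1.11587  d=0.89616  q=0.49823  discount=0.99440
step 5 (expiry): payoffs max(K−S,0) = 40.7940 31.1013 19.0324 4.0047 0.0000 0.0000
step 4: (k=4,j=0): S=44.1170, (K−S)⁺=36.2130, hold=35.7636 ⇒ V=36.2130 exercise | (k=4,j=1): S=54.9327, (K−S)⁺=25.3973, hold=24.9479 ⇒ V=25.3973 exercise | (k=4,j=2): S=68.4000, (K−S)⁺=11.9300, hold=11.4805 ⇒ V=11.9300 exercise | (k=4,j=3): S=85.1690, (K−S)⁺=0.0000, hold=1.9982 ⇒ V=1.9982 continue | (k=4,j=4): S=106.0490, (K−S)⁺=0.0000, hold=0.0000 ⇒ V=0.0000 continue  boundary S*=68.4000
step 3: (k=3,j=0): S=49.2287, (K−S)⁺=31.1013, hold=30.6519 ⇒ V=31.1013 exercise | (k=3,j=1): S=61.2976, (K−S)⁺=19.0324, hold=18.5829 ⇒ V=19.0324 exercise | (k=3,j=2): S=76.3253, (K−S)⁺=4.0047, hold=6.9426 ⇒ V=6.9426 continue | (k=3,j=3): S=95.0373, (K−S)⁺=0.0000, hold=0.9970 ⇒ V=0.9970 continue  boundary S*=61.2976
step 2: (k=2,j=0): S=54.9327, (K−S)⁺=25.3973, hold=24.9479 ⇒ V=25.3973 exercise | (k=2,j=1): S=68.4000, (K−S)⁺=11.9300, hold=12.9361 ⇒ V=12.9361 continue | (k=2,j=2): S=85.1690, (K−S)⁺=0.0000, hold=3.9581 ⇒ V=3.9581 continue  boundary S*=54.9327
step 1: (k=1,j=0): S=61.2976, (K−S)⁺=19.0324, hold=19.0814 ⇒ V=19.0814 continue | (k=1,j=1): S=76.3253, (K−S)⁺=4.0047, hold=8.4156 ⇒ V=8.4156 continue  boundary S*=-
step 0: (k=0,j=0): S=68.4000, (K−S)⁺=11.9300, hold=13.6904 ⇒ V=13.6904 continue  boundary S*=-

price = 13.6904
boundary = - - 54.9327 61.2976 68.4000
tree:
13.6904
19.0814 8.4156
25.3973 12.9361 3.9581
31.1013 19.0324 6.9426 0.9970
36.2130 25.3973 11.9300 1.9982 0.0000
40.7940 31.1013 19.0324 4.0047 0.0000 0.0000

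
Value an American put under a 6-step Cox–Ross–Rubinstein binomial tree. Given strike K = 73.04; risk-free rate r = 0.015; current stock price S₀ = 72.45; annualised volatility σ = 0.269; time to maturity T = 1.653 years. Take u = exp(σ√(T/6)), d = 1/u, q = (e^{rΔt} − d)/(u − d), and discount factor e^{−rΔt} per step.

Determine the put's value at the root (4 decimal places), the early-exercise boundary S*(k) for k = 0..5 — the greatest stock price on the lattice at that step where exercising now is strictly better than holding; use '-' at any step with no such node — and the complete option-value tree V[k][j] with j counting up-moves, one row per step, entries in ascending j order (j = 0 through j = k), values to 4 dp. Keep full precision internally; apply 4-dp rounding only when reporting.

params: Δt=0.27550 u=1.15165 d=0.86832 q=0.47938 e^(-rΔt)=0.99588
t_6 payoffs: 41.9857 31.8529 18.4140 0.5900 0.0000 0.0000 0.0000
t_5: node(5,0) S=35.7636 payoff=37.2764 vs cont=36.9751 → 37.2764 [stop]  node(5,1) S=47.4330 payoff=25.6070 vs cont=25.3058 → 25.6070 [stop]  node(5,2) S=62.9099 payoff=10.1301 vs cont=9.8289 → 10.1301 [stop]  node(5,3) S=83.4368 payoff=0.0000 vs cont=0.3059 → 0.3059 [wait]  node(5,4) S=110.6615 payoff=0.0000 vs cont=0.0000 → 0.0000 [wait]  node(5,5) S=146.7692 payoff=0.0000 vs cont=0.0000 → 0.0000 [wait]  ⇒ S*(5)=62.9099
t_4: node(4,0) S=41.1871 payoff=31.8529 vs cont=31.5517 → 31.8529 [stop]  node(4,1) S=54.6260 payoff=18.4140 vs cont=18.1127 → 18.4140 [stop]  node(4,2) S=72.4500 payoff=0.5900 vs cont=5.3983 → 5.3983 [wait]  node(4,3) S=96.0897 payoff=0.0000 vs cont=0.1586 → 0.1586 [wait]  node(4,4) S=127.4429 payoff=0.0000 vs cont=0.0000 → 0.0000 [wait]  ⇒ S*(4)=54.6260
t_3: node(3,0) S=47.4330 payoff=25.6070 vs cont=25.3058 → 25.6070 [stop]  node(3,1) S=62.9099 payoff=10.1301 vs cont=12.1243 → 12.1243 [wait]  node(3,2) S=83.4368 payoff=0.0000 vs cont=2.8746 → 2.8746 [wait]  node(3,3) S=110.6615 payoff=0.0000 vs cont=0.0822 → 0.0822 [wait]  ⇒ S*(3)=47.4330
t_2: node(2,0) S=54.6260 payoff=18.4140 vs cont=19.0648 → 19.0648 [wait]  node(2,1) S=72.4500 payoff=0.5900 vs cont=7.6585 → 7.6585 [wait]  node(2,2) S=96.0897 payoff=0.0000 vs cont=1.5297 → 1.5297 [wait]  ⇒ S*(2)=-
t_1: node(1,0) S=62.9099 payoff=10.1301 vs cont=13.5408 → 13.5408 [wait]  node(1,1) S=83.4368 payoff=0.0000 vs cont=4.7010 → 4.7010 [wait]  ⇒ S*(1)=-
t_0: node(0,0) S=72.4500 payoff=0.5900 vs cont=9.2649 → 9.2649 [wait]  ⇒ S*(0)=-

price = 9.2649
boundary = - - - 47.4330 54.6260 62.9099
tree:
9.2649
13.5408 4.7010
19.0648 7.6585 1.5297
25.6070 12.1243 2.8746 0.0822
31.8529 18.4140 5.3983 0.1586 0.0000
37.2764 25.6070 10.1301 0.3059 0.0000 0.0000
41.9857 31.8529 18.4140 0.5900 0.0000 0.0000 0.0000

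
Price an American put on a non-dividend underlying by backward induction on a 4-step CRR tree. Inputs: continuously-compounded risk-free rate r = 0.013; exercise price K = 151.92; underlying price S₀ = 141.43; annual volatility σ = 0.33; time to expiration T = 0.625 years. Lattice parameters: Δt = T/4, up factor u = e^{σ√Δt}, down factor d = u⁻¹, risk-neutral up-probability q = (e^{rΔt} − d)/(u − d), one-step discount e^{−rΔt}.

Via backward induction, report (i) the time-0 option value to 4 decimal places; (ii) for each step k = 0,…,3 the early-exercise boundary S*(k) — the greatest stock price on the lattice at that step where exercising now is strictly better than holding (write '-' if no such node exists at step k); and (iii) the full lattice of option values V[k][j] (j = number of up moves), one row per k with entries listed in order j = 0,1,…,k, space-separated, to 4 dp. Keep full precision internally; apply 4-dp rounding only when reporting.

Δt=0.15625, u=1.13933, d=0.87771, q=0.47521, disc=e^(-rΔt)=0.99797
k=4 terminal: V=max(K-S,0) → 67.9861 42.9670 10.4900 0.0000 0.0000
k=3: j=0 S=95.6287 intr=56.2913 cont=55.9830 V=56.2913[EX]; j=1 S=124.1339 intr=27.7861 cont=27.4778 V=27.7861[EX]; j=2 S=161.1360 intr=0.0000 cont=5.4939 V=5.4939[hold]; j=3 S=209.1678 intr=0.0000 cont=0.0000 V=0.0000[hold]  S*(3)=124.1339
k=2: j=0 S=108.9530 intr=42.9670 cont=42.6587 V=42.9670[EX]; j=1 S=141.4300 intr=10.4900 cont=17.1578 V=17.1578[hold]; j=2 S=183.5878 intr=0.0000 cont=2.8773 V=2.8773[hold]  S*(2)=108.9530
k=1: j=0 S=124.1339 intr=27.7861 cont=30.6400 V=30.6400[hold]; j=1 S=161.1360 intr=0.0000 cont=10.3506 V=10.3506[hold]  S*(1)=-
k=0: j=0 S=141.4300 intr=10.4900 cont=20.9557 V=20.9557[hold]  S*(0)=-

price = 20.9557
boundary = - - 108.9530 124.1339
tree:
20.9557
30.6400 10.3506
42.9670 17.1578 2.8773
56.2913 27.7861 5.4939 0.0000
67.9861 42.9670 10.4900 0.0000 0.0000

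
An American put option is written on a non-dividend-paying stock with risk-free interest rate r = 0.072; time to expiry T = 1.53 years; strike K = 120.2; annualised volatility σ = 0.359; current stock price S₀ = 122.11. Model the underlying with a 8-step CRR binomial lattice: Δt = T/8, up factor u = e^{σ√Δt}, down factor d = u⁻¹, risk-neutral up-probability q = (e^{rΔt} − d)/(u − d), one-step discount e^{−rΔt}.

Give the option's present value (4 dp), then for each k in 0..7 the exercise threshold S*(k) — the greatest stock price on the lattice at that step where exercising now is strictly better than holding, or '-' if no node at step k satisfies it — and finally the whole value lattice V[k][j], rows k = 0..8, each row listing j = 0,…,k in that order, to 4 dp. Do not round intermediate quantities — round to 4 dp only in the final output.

Δt=0.19125, u=1.16999, d=0.85471, q=0.50481, disc=e^(-rΔt)=0.98632
k=8 terminal: V=max(K-S,0) → 85.4237 72.5953 55.0346 30.9960 0.0000 0.0000 0.0000 0.0000 0.0000
k=7: j=0 S=40.6880 intr=79.5120 cont=77.8682 V=79.5120[EX]; j=1 S=55.6972 intr=64.5028 cont=62.8590 V=64.5028[EX]; j=2 S=76.2431 intr=43.9569 cont=42.3131 V=43.9569[EX]; j=3 S=104.3681 intr=15.8319 cont=15.1391 V=15.8319[EX]; j=4 S=142.8679 intr=0.0000 cont=0.0000 V=0.0000[hold]; j=5 S=195.5698 intr=0.0000 cont=0.0000 V=0.0000[hold]; j=6 S=267.7126 intr=0.0000 cont=0.0000 V=0.0000[hold]; j=7 S=366.4679 intr=0.0000 cont=0.0000 V=0.0000[hold]  S*(7)=104.3681
k=6: j=0 S=47.6047 intr=72.5953 cont=70.9515 V=72.5953[EX]; j=1 S=65.1654 intr=55.0346 cont=53.3908 V=55.0346[EX]; j=2 S=89.2040 intr=30.9960 cont=29.3522 V=30.9960[EX]; j=3 S=122.1100 intr=0.0000 cont=7.7326 V=7.7326[hold]; j=4 S=167.1546 intr=0.0000 cont=0.0000 V=0.0000[hold]; j=5 S=228.8155 intr=0.0000 cont=0.0000 V=0.0000[hold]; j=6 S=313.2221 intr=0.0000 cont=0.0000 V=0.0000[hold]  S*(6)=89.2040
k=5: j=0 S=55.6972 intr=64.5028 cont=62.8590 V=64.5028[EX]; j=1 S=76.2431 intr=43.9569 cont=42.3131 V=43.9569[EX]; j=2 S=104.3681 intr=15.8319 cont=18.9892 V=18.9892[hold]; j=3 S=142.8679 intr=0.0000 cont=3.7768 V=3.7768[hold]; j=4 S=195.5698 intr=0.0000 cont=0.0000 V=0.0000[hold]; j=5 S=267.7126 intr=0.0000 cont=0.0000 V=0.0000[hold]  S*(5)=76.2431
k=4: j=0 S=65.1654 intr=55.0346 cont=53.3908 V=55.0346[EX]; j=1 S=89.2040 intr=30.9960 cont=30.9243 V=30.9960[EX]; j=2 S=122.1100 intr=0.0000 cont=11.1552 V=11.1552[hold]; j=3 S=167.1546 intr=0.0000 cont=1.8447 V=1.8447[hold]; j=4 S=228.8155 intr=0.0000 cont=0.0000 V=0.0000[hold]  S*(4)=89.2040
k=3: j=0 S=76.2431 intr=43.9569 cont=42.3131 V=43.9569[EX]; j=1 S=104.3681 intr=15.8319 cont=20.6933 V=20.6933[hold]; j=2 S=142.8679 intr=0.0000 cont=6.3669 V=6.3669[hold]; j=3 S=195.5698 intr=0.0000 cont=0.9010 V=0.9010[hold]  S*(3)=76.2431
k=2: j=0 S=89.2040 intr=30.9960 cont=31.7727 V=31.7727[hold]; j=1 S=122.1100 intr=0.0000 cont=13.2771 V=13.2771[hold]; j=2 S=167.1546 intr=0.0000 cont=3.5583 V=3.5583[hold]  S*(2)=-
k=1: j=0 S=104.3681 intr=15.8319 cont=22.1292 V=22.1292[hold]; j=1 S=142.8679 intr=0.0000 cont=8.2565 V=8.2565[hold]  S*(1)=-
k=0: j=0 S=122.1100 intr=0.0000 cont=14.9193 V=14.9193[hold]  S*(0)=-

price = 14.9193
boundary = - - - 76.2431 89.2040 76.2431 89.2040 104.3681
tree:
14.9193
22.1292 8.2565
31.7727 13.2771 3.5583
43.9569 20.6933 6.3669 0.9010
55.0346 30.9960 11.1552 1.8447 0.0000
64.5028 43.9569 18.9892 3.7768 0.0000 0.0000
72.5953 55.0346 30.9960 7.7326 0.0000 0.0000 0.0000
79.5120 64.5028 43.9569 15.8319 0.0000 0.0000 0.0000 0.0000
85.4237 72.5953 55.0346 30.9960 0.0000 0.0000 0.0000 0.0000 0.0000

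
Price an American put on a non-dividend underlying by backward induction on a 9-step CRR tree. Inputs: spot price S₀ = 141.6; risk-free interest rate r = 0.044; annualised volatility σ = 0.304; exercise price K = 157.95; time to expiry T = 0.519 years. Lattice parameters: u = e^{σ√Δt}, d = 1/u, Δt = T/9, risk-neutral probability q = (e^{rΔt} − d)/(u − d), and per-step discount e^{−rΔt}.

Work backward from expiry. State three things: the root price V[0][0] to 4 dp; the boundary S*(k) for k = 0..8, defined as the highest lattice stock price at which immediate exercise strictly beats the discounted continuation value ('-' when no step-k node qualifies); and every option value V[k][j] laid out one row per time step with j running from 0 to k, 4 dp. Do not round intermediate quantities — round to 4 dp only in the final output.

price = 21.1711
boundary = - - - 113.7496 122.3642 113.7496 122.3642 131.6312 141.6000
tree:
21.1711
27.9004 14.5265
35.6805 20.2356 8.8717
44.2004 27.3129 13.2369 4.5367
52.2085 35.5858 19.1507 7.3702 1.7165
59.6528 44.2004 26.6963 11.6766 3.0865 0.3505
66.5731 52.2085 35.5858 17.9121 5.4790 0.7015 0.0000
73.0061 59.6528 44.2004 26.3188 9.5677 1.4042 0.0000 0.0000
78.9863 66.5731 52.2085 35.5858 16.3500 2.8108 0.0000 0.0000 0.0000
84.5454 73.0061 59.6528 44.2004 26.3188 5.6262 0.0000 0.0000 0.0000 0.0000

params: Δt=0.05767 u=1.07573 d=0.92960 q=0.49914 e^(-rΔt)=0.99747
t_9 payoffs: 84.5454 73.0061 59.6528 44.2004 26.3188 5.6262 0.0000 0.0000 0.0000 0.0000
t_8: node(8,0) S=78.9637 payoff=78.9863 vs cont=78.5860 → 78.9863 [stop]  node(8,1) S=91.3769 payoff=66.5731 vs cont=66.1728 → 66.5731 [stop]  node(8,2) S=105.7415 payoff=52.2085 vs cont=51.8082 → 52.2085 [stop]  node(8,3) S=122.3642 payoff=35.5858 vs cont=35.1855 → 35.5858 [stop]  node(8,4) S=141.6000 payoff=16.3500 vs cont=15.9497 → 16.3500 [stop]  node(8,5) S=163.8597 payoff=0.0000 vs cont=2.8108 → 2.8108 [wait]  node(8,6) S=189.6187 payoff=0.0000 vs cont=0.0000 → 0.0000 [wait]  node(8,7) S=219.4270 payoff=0.0000 vs cont=0.0000 → 0.0000 [wait]  node(8,8) S=253.9212 payoff=0.0000 vs cont=0.0000 → 0.0000 [wait]  ⇒ S*(8)=141.6000
t_7: node(7,0) S=84.9439 payoff=73.0061 vs cont=72.6059 → 73.0061 [stop]  node(7,1) S=98.2972 payoff=59.6528 vs cont=59.2526 → 59.6528 [stop]  node(7,2) S=113.7496 payoff=44.2004 vs cont=43.8001 → 44.2004 [stop]  node(7,3) S=131.6312 payoff=26.3188 vs cont=25.9185 → 26.3188 [stop]  node(7,4) S=152.3238 payoff=5.6262 vs cont=9.5677 → 9.5677 [wait]  node(7,5) S=176.2693 payoff=0.0000 vs cont=1.4042 → 1.4042 [wait]  node(7,6) S=203.9790 payoff=0.0000 vs cont=0.0000 → 0.0000 [wait]  node(7,7) S=236.0448 payoff=0.0000 vs cont=0.0000 → 0.0000 [wait]  ⇒ S*(7)=131.6312
t_6: node(6,0) S=91.3769 payoff=66.5731 vs cont=66.1728 → 66.5731 [stop]  node(6,1) S=105.7415 payoff=52.2085 vs cont=51.8082 → 52.2085 [stop]  node(6,2) S=122.3642 payoff=35.5858 vs cont=35.1855 → 35.5858 [stop]  node(6,3) S=141.6000 payoff=16.3500 vs cont=17.9121 → 17.9121 [wait]  node(6,4) S=163.8597 payoff=0.0000 vs cont=5.4790 → 5.4790 [wait]  node(6,5) S=189.6187 payoff=0.0000 vs cont=0.7015 → 0.7015 [wait]  node(6,6) S=219.4270 payoff=0.0000 vs cont=0.0000 → 0.0000 [wait]  ⇒ S*(6)=122.3642
t_5: node(5,0) S=98.2972 payoff=59.6528 vs cont=59.2526 → 59.6528 [stop]  node(5,1) S=113.7496 payoff=44.2004 vs cont=43.8001 → 44.2004 [stop]  node(5,2) S=131.6312 payoff=26.3188 vs cont=26.6963 → 26.6963 [wait]  node(5,3) S=152.3238 payoff=5.6262 vs cont=11.6766 → 11.6766 [wait]  node(5,4) S=176.2693 payoff=0.0000 vs cont=3.0865 → 3.0865 [wait]  node(5,5) S=203.9790 payoff=0.0000 vs cont=0.3505 → 0.3505 [wait]  ⇒ S*(5)=113.7496
t_4: node(4,0) S=105.7415 payoff=52.2085 vs cont=51.8082 → 52.2085 [stop]  node(4,1) S=122.3642 payoff=35.5858 vs cont=35.3735 → 35.5858 [stop]  node(4,2) S=141.6000 payoff=16.3500 vs cont=19.1507 → 19.1507 [wait]  node(4,3) S=163.8597 payoff=0.0000 vs cont=7.3702 → 7.3702 [wait]  node(4,4) S=189.6187 payoff=0.0000 vs cont=1.7165 → 1.7165 [wait]  ⇒ S*(4)=122.3642
t_3: node(3,0) S=113.7496 payoff=44.2004 vs cont=43.8001 → 44.2004 [stop]  node(3,1) S=131.6312 payoff=26.3188 vs cont=27.3129 → 27.3129 [wait]  node(3,2) S=152.3238 payoff=5.6262 vs cont=13.2369 → 13.2369 [wait]  node(3,3) S=176.2693 payoff=0.0000 vs cont=4.5367 → 4.5367 [wait]  ⇒ S*(3)=113.7496
t_2: node(2,0) S=122.3642 payoff=35.5858 vs cont=35.6805 → 35.6805 [wait]  node(2,1) S=141.6000 payoff=16.3500 vs cont=20.2356 → 20.2356 [wait]  node(2,2) S=163.8597 payoff=0.0000 vs cont=8.8717 → 8.8717 [wait]  ⇒ S*(2)=-
t_1: node(1,0) S=131.6312 payoff=26.3188 vs cont=27.9004 → 27.9004 [wait]  node(1,1) S=152.3238 payoff=5.6262 vs cont=14.5265 → 14.5265 [wait]  ⇒ S*(1)=-
t_0: node(0,0) S=141.6000 payoff=16.3500 vs cont=21.1711 → 21.1711 [wait]  ⇒ S*(0)=-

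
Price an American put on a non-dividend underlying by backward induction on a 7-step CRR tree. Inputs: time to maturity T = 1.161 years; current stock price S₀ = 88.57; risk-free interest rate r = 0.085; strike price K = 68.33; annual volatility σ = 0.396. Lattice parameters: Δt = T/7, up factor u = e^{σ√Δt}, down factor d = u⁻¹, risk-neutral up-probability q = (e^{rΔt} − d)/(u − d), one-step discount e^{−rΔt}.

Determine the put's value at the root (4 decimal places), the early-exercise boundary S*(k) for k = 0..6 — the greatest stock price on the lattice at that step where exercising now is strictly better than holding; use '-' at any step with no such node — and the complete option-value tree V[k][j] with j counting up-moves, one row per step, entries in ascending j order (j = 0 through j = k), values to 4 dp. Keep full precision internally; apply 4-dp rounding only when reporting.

Δt=0.16586  u=1.17501  d=0.85106  q=0.50360  discount=0.98600
step 7 (expiry): payoffs max(K−S,0) = 39.6878 28.7855 13.7333 0.0000 0.0000 0.0000 0.0000 0.0000
step 6: (k=6,j=0): S=33.6547, (K−S)⁺=34.6753, hold=33.7187 ⇒ V=34.6753 exercise | (k=6,j=1): S=46.4650, (K−S)⁺=21.8650, hold=20.9084 ⇒ V=21.8650 exercise | (k=6,j=2): S=64.1515, (K−S)⁺=4.1785, hold=6.7218 ⇒ V=6.7218 continue | (k=6,j=3): S=88.5700, (K−S)⁺=0.0000, hold=0.0000 ⇒ V=0.0000 continue | (k=6,j=4): S=122.2832, (K−S)⁺=0.0000, hold=0.0000 ⇒ V=0.0000 continue | (k=6,j=5): S=168.8290, (K−S)⁺=0.0000, hold=0.0000 ⇒ V=0.0000 continue | (k=6,j=6): S=233.0918, (K−S)⁺=0.0000, hold=0.0000 ⇒ V=0.0000 continue  boundary S*=46.4650
step 5: (k=5,j=0): S=39.5445, (K−S)⁺=28.7855, hold=27.8289 ⇒ V=28.7855 exercise | (k=5,j=1): S=54.5967, (K−S)⁺=13.7333, hold=14.0396 ⇒ V=14.0396 continue | (k=5,j=2): S=75.3783, (K−S)⁺=0.0000, hold=3.2900 ⇒ V=3.2900 continue | (k=5,j=3): S=104.0703, (K−S)⁺=0.0000, hold=0.0000 ⇒ V=0.0000 continue | (k=5,j=4): S=143.6835, (K−S)⁺=0.0000, hold=0.0000 ⇒ V=0.0000 continue | (k=5,j=5): S=198.3750, (K−S)⁺=0.0000, hold=0.0000 ⇒ V=0.0000 continue  boundary S*=39.5445
step 4: (k=4,j=0): S=46.4650, (K−S)⁺=21.8650, hold=21.0605 ⇒ V=21.8650 exercise | (k=4,j=1): S=64.1515, (K−S)⁺=4.1785, hold=8.5054 ⇒ V=8.5054 continue | (k=4,j=2): S=88.5700, (K−S)⁺=0.0000, hold=1.6103 ⇒ V=1.6103 continue | (k=4,j=3): S=122.2832, (K−S)⁺=0.0000, hold=0.0000 ⇒ V=0.0000 continue | (k=4,j=4): S=168.8290, (K−S)⁺=0.0000, hold=0.0000 ⇒ V=0.0000 continue  boundary S*=46.4650
step 3: (k=3,j=0): S=54.5967, (K−S)⁺=13.7333, hold=14.9252 ⇒ V=14.9252 continue | (k=3,j=1): S=75.3783, (K−S)⁺=0.0000, hold=4.9626 ⇒ V=4.9626 continue | (k=3,j=2): S=104.0703, (K−S)⁺=0.0000, hold=0.7882 ⇒ V=0.7882 continue | (k=3,j=3): S=143.6835, (K−S)⁺=0.0000, hold=0.0000 ⇒ V=0.0000 continue  boundary S*=-
step 2: (k=2,j=0): S=64.1515, (K−S)⁺=4.1785, hold=9.7694 ⇒ V=9.7694 continue | (k=2,j=1): S=88.5700, (K−S)⁺=0.0000, hold=2.8203 ⇒ V=2.8203 continue | (k=2,j=2): S=122.2832, (K−S)⁺=0.0000, hold=0.3858 ⇒ V=0.3858 continue  boundary S*=-
step 1: (k=1,j=0): S=75.3783, (K−S)⁺=0.0000, hold=6.1821 ⇒ V=6.1821 continue | (k=1,j=1): S=104.0703, (K−S)⁺=0.0000, hold=1.5720 ⇒ V=1.5720 continue  boundary S*=-
step 0: (k=0,j=0): S=88.5700, (K−S)⁺=0.0000, hold=3.8064 ⇒ V=3.8064 continue  boundary S*=-

price = 3.8064
boundary = - - - - 46.4650 39.5445 46.4650
tree:
3.8064
6.1821 1.5720
9.7694 2.8203 0.3858
14.9252 4.9626 0.7882 0.0000
21.8650 8.5054 1.6103 0.0000 0.0000
28.7855 14.0396 3.2900 0.0000 0.0000 0.0000
34.6753 21.8650 6.7218 0.0000 0.0000 0.0000 0.0000
39.6878 28.7855 13.7333 0.0000 0.0000 0.0000 0.0000 0.0000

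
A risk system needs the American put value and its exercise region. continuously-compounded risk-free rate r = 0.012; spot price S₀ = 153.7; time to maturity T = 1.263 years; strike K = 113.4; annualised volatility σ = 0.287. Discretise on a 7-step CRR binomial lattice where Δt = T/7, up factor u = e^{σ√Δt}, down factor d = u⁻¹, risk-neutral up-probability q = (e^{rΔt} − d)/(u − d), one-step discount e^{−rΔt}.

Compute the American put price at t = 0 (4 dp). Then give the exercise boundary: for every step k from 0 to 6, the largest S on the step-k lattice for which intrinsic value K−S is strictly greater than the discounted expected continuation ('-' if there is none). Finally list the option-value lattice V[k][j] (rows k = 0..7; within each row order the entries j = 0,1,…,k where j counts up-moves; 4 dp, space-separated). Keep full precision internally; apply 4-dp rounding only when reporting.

Δt=0.18043, u=1.12965, d=0.88523, q=0.47843, disc=e^(-rΔt)=0.99784
k=7 terminal: V=max(K-S,0) → 47.9267 29.8488 6.7794 0.0000 0.0000 0.0000 0.0000 0.0000
k=6: j=0 S=73.9619 intr=39.4381 cont=39.1928 V=39.4381[EX]; j=1 S=94.3837 intr=19.0163 cont=18.7711 V=19.0163[EX]; j=2 S=120.4441 intr=0.0000 cont=3.5283 V=3.5283[hold]; j=3 S=153.7000 intr=0.0000 cont=0.0000 V=0.0000[hold]; j=4 S=196.1383 intr=0.0000 cont=0.0000 V=0.0000[hold]; j=5 S=250.2943 intr=0.0000 cont=0.0000 V=0.0000[hold]; j=6 S=319.4033 intr=0.0000 cont=0.0000 V=0.0000[hold]  S*(6)=94.3837
k=5: j=0 S=83.5512 intr=29.8488 cont=29.6036 V=29.8488[EX]; j=1 S=106.6206 intr=6.7794 cont=11.5813 V=11.5813[hold]; j=2 S=136.0597 intr=0.0000 cont=1.8363 V=1.8363[hold]; j=3 S=173.6273 intr=0.0000 cont=0.0000 V=0.0000[hold]; j=4 S=221.5678 intr=0.0000 cont=0.0000 V=0.0000[hold]; j=5 S=282.7451 intr=0.0000 cont=0.0000 V=0.0000[hold]  S*(5)=83.5512
k=4: j=0 S=94.3837 intr=19.0163 cont=21.0635 V=21.0635[hold]; j=1 S=120.4441 intr=0.0000 cont=6.9041 V=6.9041[hold]; j=2 S=153.7000 intr=0.0000 cont=0.9557 V=0.9557[hold]; j=3 S=196.1383 intr=0.0000 cont=0.0000 V=0.0000[hold]; j=4 S=250.2943 intr=0.0000 cont=0.0000 V=0.0000[hold]  S*(4)=-
k=3: j=0 S=106.6206 intr=6.7794 cont=14.2583 V=14.2583[hold]; j=1 S=136.0597 intr=0.0000 cont=4.0494 V=4.0494[hold]; j=2 S=173.6273 intr=0.0000 cont=0.4974 V=0.4974[hold]; j=3 S=221.5678 intr=0.0000 cont=0.0000 V=0.0000[hold]  S*(3)=-
k=2: j=0 S=120.4441 intr=0.0000 cont=9.3538 V=9.3538[hold]; j=1 S=153.7000 intr=0.0000 cont=2.3449 V=2.3449[hold]; j=2 S=196.1383 intr=0.0000 cont=0.2589 V=0.2589[hold]  S*(2)=-
k=1: j=0 S=136.0597 intr=0.0000 cont=5.9876 V=5.9876[hold]; j=1 S=173.6273 intr=0.0000 cont=1.3440 V=1.3440[hold]  S*(1)=-
k=0: j=0 S=153.7000 intr=0.0000 cont=3.7578 V=3.7578[hold]  S*(0)=-

price = 3.7578
boundary = - - - - - 83.5512 94.3837
tree:
3.7578
5.9876 1.3440
9.3538 2.3449 0.2589
14.2583 4.0494 0.4974 0.0000
21.0635 6.9041 0.9557 0.0000 0.0000
29.8488 11.5813 1.8363 0.0000 0.0000 0.0000
39.4381 19.0163 3.5283 0.0000 0.0000 0.0000 0.0000
47.9267 29.8488 6.7794 0.0000 0.0000 0.0000 0.0000 0.0000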